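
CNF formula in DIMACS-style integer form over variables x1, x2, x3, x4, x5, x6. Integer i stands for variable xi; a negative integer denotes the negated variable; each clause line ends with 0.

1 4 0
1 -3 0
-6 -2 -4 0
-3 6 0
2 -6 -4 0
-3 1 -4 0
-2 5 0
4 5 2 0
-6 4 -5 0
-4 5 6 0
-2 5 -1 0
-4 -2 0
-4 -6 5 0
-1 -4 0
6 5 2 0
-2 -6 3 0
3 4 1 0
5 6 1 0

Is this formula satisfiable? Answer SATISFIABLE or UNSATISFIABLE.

Try x1 = True.
  then x4 is forced to False.
Set x2 = True and propagate.
  then x5 is forced to True.
  then x6 is forced to False.
  then x3 is forced to False.
Every clause has at least one true literal under this assignment.
So x1=1, x2=1, x3=0, x4=0, x5=1, x6=0 is a satisfying assignment.

SATISFIABLE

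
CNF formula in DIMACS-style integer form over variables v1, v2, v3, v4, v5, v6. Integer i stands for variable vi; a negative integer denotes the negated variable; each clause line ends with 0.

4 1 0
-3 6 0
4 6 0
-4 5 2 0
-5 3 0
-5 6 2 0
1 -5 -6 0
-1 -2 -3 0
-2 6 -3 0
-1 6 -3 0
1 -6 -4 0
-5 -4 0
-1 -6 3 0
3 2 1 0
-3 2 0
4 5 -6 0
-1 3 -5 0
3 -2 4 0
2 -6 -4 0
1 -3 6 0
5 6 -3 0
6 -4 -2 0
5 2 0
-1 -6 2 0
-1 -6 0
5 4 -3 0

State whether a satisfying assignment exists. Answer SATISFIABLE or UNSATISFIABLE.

v6 = True:
  propagation gives v1=False, v4=True; an empty clause results — contradiction.
v6 = False:
  propagation gives v3=False, v4=True, v5=False, v2=True; an empty clause results — contradiction.
Every branch closes, so no satisfying assignment exists.

UNSATISFIABLE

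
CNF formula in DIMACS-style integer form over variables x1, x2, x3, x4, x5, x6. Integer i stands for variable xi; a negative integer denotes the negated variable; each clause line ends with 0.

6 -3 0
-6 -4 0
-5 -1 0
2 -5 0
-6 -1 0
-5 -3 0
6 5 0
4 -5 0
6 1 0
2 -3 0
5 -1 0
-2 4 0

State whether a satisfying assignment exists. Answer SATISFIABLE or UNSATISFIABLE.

Pure literal: x3 appears only negated; assign x3 = False.
Try x1 = False.
  then x6 is forced to True.
  then x4 is forced to False.
  then x5 is forced to False.
  then x2 is forced to False.
So x1 = False, x2 = False, x3 = False, x4 = False, x5 = False, x6 = True is a satisfying assignment.

SATISFIABLE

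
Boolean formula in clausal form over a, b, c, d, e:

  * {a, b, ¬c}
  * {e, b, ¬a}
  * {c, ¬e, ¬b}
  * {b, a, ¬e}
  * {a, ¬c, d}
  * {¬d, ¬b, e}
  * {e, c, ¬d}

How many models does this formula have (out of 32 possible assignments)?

11

Case analysis on b and e:
  b=1, e=1: remaining (a,c,d) ∈ {(0,1,1); (1,1,0); (1,1,1)} — 3.
  b=1, e=0: remaining (a,c,d) ∈ {(0,0,0); (1,0,0); (1,1,0)} — 3.
  b=0, e=1: remaining (a,c,d) ∈ {(1,0,0); (1,0,1); (1,1,0); (1,1,1)} — 4.
  b=0, e=0: remaining (a,c,d) ∈ {(0,0,0)} — 1.
Total: 3 + 3 + 4 + 1 = 11.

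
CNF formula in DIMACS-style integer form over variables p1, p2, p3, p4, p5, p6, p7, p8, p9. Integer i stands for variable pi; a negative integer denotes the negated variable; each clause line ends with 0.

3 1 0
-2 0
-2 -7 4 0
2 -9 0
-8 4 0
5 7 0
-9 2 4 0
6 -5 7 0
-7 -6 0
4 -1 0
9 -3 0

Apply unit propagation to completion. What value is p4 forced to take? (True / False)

(¬p2) stands alone — p2 = False.
(p2 ∨ ¬p9) with p2 = False leaves only ¬p9, so p9 = False.
(¬p3 ∨ p9) with p9 = False leaves only ¬p3, so p3 = False.
(p3 ∨ p1) with p3 = False leaves only p1, so p1 = True.
(p4 ∨ ¬p1): since p1 = True, the clause reduces to (p4). p4 = True.

True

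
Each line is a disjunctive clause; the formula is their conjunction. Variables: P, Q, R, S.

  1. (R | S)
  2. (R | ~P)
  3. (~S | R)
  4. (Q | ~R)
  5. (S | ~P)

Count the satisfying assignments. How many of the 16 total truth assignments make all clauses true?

3

The models are:
  P=F Q=T R=T S=F
  P=F Q=T R=T S=T
  P=T Q=T R=T S=T
Count: 3.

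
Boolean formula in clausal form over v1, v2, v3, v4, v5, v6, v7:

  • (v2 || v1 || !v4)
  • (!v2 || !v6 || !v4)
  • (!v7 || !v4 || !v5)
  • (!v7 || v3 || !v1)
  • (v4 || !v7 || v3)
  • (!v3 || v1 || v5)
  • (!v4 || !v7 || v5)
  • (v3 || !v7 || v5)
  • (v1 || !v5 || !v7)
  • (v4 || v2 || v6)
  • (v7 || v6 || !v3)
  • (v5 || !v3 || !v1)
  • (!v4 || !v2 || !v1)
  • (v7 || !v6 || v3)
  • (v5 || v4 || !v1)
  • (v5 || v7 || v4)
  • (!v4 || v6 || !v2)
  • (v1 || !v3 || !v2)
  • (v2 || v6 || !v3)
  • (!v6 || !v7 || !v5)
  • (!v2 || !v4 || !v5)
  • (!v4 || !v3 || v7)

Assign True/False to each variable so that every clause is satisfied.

Branch on v1: take v1 = False.
For the remaining variables, v2 = True, v3 = False, v4 = False, v5 = True, v6 = False, v7 = False works.
Every clause has at least one true literal under this assignment.

v1=0, v2=1, v3=0, v4=0, v5=1, v6=0, v7=0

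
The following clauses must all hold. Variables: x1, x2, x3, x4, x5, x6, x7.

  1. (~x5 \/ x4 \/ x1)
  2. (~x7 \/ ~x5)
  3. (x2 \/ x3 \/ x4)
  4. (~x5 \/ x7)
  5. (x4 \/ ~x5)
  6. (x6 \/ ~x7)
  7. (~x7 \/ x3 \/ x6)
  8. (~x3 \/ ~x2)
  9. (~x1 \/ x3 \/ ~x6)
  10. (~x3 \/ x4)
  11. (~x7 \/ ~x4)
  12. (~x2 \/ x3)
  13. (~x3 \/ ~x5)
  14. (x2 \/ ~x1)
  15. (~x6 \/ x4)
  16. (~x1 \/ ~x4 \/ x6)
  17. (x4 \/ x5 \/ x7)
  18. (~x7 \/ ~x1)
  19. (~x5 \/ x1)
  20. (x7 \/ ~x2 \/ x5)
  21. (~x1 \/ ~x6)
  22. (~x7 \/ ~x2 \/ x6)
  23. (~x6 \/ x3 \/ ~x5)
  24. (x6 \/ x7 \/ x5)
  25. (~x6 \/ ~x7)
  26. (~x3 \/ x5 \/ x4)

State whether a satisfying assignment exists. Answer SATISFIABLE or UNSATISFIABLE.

SATISFIABLE

Try x1 = False.
  then x5 is forced to False.
Set x2 = False and propagate.
For the remaining variables, x3 = False, x4 = True, x6 = True, x7 = False works.
So x1 = F, x2 = F, x3 = F, x4 = T, x5 = F, x6 = T, x7 = F is a satisfying assignment.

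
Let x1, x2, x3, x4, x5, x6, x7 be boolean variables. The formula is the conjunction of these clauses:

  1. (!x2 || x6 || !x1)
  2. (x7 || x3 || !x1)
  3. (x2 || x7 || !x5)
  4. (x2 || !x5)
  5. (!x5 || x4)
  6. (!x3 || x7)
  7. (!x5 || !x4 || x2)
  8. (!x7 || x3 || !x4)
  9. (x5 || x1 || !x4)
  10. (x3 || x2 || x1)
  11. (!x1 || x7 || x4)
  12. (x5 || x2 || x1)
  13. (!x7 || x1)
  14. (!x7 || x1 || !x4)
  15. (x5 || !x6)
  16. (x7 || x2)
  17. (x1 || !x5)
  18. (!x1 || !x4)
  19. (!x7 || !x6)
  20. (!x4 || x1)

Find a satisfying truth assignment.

x1=F, x2=T, x3=F, x4=F, x5=F, x6=F, x7=F

Check each clause:
  1. (!x1 || x6 || !x2) — !x1 is true.
  2. (x3 || !x1 || x7) — !x1 is true.
  3. (x2 || x7 || !x5) — x2 is true.
  4. (!x5 || x2) — x2 is true.
  5. (x4 || !x5) — !x5 is true.
  6. (!x3 || x7) — !x3 is true.
  7. (x2 || !x4 || !x5) — x2 is true.
  8. (!x7 || x3 || !x4) — !x7 is true.
  9. (x5 || x1 || !x4) — !x4 is true.
  10. (x2 || x1 || x3) — x2 is true.
  11. (x7 || !x1 || x4) — !x1 is true.
  12. (x5 || x1 || x2) — x2 is true.
  13. (x1 || !x7) — !x7 is true.
  14. (x1 || !x4 || !x7) — !x7 is true.
  15. (x5 || !x6) — !x6 is true.
  16. (x2 || x7) — x2 is true.
  17. (!x5 || x1) — !x5 is true.
  18. (!x4 || !x1) — !x4 is true.
  19. (!x7 || !x6) — !x7 is true.
  20. (!x4 || x1) — !x4 is true.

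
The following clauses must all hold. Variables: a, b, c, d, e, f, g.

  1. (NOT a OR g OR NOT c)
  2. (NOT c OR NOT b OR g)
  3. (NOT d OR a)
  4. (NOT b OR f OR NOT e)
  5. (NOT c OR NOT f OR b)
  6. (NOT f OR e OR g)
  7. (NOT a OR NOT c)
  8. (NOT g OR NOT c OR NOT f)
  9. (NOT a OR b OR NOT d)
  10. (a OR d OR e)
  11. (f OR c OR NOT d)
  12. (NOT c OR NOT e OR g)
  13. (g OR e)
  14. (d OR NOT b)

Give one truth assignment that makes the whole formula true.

a=T, b=F, c=F, d=F, e=T, f=F, g=T

Try a = True.
  then c is forced to False.
Try b = False.
  then d is forced to False.
Branch on e: take e = True.
f, g are now unconstrained; take f = False, g = True.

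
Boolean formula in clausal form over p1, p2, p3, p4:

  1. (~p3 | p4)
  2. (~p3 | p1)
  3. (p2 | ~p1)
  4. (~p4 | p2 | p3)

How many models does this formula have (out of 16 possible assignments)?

The models are:
  p1=F p2=F p3=F p4=F
  p1=F p2=T p3=F p4=F
  p1=F p2=T p3=F p4=T
  p1=T p2=T p3=F p4=F
  p1=T p2=T p3=F p4=T
  p1=T p2=T p3=T p4=T
Count: 6.

6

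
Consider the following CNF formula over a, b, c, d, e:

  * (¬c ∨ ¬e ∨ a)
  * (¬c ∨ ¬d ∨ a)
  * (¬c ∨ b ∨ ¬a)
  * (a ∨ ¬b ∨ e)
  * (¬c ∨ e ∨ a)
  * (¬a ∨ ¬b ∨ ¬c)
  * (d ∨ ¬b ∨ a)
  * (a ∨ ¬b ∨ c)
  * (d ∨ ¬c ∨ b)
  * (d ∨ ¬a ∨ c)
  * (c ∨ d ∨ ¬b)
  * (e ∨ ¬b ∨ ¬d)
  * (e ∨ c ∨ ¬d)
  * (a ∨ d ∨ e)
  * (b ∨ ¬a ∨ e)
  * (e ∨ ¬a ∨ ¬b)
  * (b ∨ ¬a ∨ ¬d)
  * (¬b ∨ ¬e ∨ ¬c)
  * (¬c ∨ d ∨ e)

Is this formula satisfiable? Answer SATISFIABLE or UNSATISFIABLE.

Branch on a: take a = True.
For the remaining variables, b = True, c = False, d = True, e = True works.
So a=T, b=T, c=F, d=T, e=T is a satisfying assignment.

SATISFIABLE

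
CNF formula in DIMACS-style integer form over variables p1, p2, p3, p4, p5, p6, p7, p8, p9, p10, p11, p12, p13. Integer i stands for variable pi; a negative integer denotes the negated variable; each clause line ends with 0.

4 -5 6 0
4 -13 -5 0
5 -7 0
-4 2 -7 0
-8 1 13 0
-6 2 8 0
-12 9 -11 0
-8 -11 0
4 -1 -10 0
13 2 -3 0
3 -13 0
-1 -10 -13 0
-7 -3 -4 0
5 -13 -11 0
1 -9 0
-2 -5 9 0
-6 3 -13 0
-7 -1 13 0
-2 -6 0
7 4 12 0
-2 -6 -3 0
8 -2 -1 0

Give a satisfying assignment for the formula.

Pure literal: p10 appears only negated; assign p10 = False.
Pure literal: p11 appears only negated; assign p11 = False.
Set p1 = False and propagate.
  then p9 is forced to False.
Branch on p2: take p2 = True.
  then p5 is forced to False.
  then p7 is forced to False.
  then p6 is forced to False.
Branch on p3: take p3 = False.
  then p13 is forced to False.
  then p8 is forced to False.
For the remaining variables, p4 = False, p12 = True works.
Check each clause:
  1. {¬p5, p4, p6} — ¬p5 is true.
  2. {¬p13, ¬p5, p4} — ¬p13 is true.
  3. {¬p7, p5} — ¬p7 is true.
  4. {¬p7, p2, ¬p4} — ¬p7 is true.
  5. {¬p8, p1, p13} — ¬p8 is true.
  6. {p2, p8, ¬p6} — ¬p6 is true.
  7. {¬p12, ¬p11, p9} — ¬p11 is true.
  8. {¬p11, ¬p8} — ¬p8 is true.
  9. {¬p10, ¬p1, p4} — ¬p10 is true.
  10. {p13, ¬p3, p2} — p2 is true.
  11. {¬p13, p3} — ¬p13 is true.
  12. {¬p1, ¬p10, ¬p13} — ¬p13 is true.
  13. {¬p3, ¬p7, ¬p4} — ¬p7 is true.
  14. {p5, ¬p11, ¬p13} — ¬p11 is true.
  15. {p1, ¬p9} — ¬p9 is true.
  16. {p9, ¬p2, ¬p5} — ¬p5 is true.
  17. {¬p6, ¬p13, p3} — ¬p6 is true.
  18. {p13, ¬p7, ¬p1} — ¬p7 is true.
  19. {¬p6, ¬p2} — ¬p6 is true.
  20. {p12, p4, p7} — p12 is true.
  21. {¬p6, ¬p3, ¬p2} — ¬p6 is true.
  22. {p8, ¬p2, ¬p1} — ¬p1 is true.

p1 = False  p2 = True  p3 = False  p4 = False  p5 = False  p6 = False  p7 = False  p8 = False  p9 = False  p10 = False  p11 = False  p12 = True  p13 = False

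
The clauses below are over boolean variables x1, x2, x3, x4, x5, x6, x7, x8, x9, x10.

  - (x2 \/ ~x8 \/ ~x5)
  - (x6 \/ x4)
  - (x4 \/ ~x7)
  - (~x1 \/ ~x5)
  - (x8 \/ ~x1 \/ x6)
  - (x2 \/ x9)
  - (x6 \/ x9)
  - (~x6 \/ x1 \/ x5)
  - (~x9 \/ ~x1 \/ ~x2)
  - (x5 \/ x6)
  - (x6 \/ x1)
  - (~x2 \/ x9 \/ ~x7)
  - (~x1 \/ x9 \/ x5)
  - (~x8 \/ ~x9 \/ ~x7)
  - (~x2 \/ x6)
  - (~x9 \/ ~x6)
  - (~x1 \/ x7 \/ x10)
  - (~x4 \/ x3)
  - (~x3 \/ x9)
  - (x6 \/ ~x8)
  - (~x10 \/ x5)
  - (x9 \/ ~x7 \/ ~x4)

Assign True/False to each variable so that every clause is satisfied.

Set x1 = False and propagate.
  then x6 is forced to True.
  then x5 is forced to True.
  then x9 is forced to False.
  then x2 is forced to True.
  then x7 is forced to False.
  then x3 is forced to False.
  then x4 is forced to False.
x8, x10 are now unconstrained; take x8 = False, x10 = True.
Every clause has at least one true literal under this assignment.

x1=F, x2=T, x3=F, x4=F, x5=T, x6=T, x7=F, x8=F, x9=F, x10=T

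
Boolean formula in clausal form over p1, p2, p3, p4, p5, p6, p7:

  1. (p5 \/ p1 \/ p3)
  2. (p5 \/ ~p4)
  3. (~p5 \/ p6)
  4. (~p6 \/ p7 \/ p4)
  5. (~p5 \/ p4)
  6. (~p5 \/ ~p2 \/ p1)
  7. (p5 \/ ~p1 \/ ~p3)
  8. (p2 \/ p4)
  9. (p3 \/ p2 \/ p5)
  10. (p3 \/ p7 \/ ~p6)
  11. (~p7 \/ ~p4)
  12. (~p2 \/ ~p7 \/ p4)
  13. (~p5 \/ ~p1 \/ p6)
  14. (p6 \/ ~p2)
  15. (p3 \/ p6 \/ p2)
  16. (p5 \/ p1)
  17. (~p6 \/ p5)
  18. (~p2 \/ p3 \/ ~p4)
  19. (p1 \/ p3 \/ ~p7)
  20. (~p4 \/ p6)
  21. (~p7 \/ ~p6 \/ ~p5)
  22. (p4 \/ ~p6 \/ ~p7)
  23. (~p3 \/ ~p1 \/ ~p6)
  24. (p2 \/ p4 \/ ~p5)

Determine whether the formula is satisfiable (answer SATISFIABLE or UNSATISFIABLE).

SATISFIABLE

Set p1 = False and propagate.
  then p5 is forced to True.
  then p6 is forced to True.
  then p4 is forced to True.
  then p2 is forced to False.
  then p7 is forced to False.
  then p3 is forced to True.
So p1 = F  p2 = F  p3 = T  p4 = T  p5 = T  p6 = T  p7 = F is a satisfying assignment.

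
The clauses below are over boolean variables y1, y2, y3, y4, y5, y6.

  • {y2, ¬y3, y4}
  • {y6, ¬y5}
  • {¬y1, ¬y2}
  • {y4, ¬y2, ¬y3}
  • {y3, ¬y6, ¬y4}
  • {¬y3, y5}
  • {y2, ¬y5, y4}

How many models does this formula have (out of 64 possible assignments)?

Split on y2, then y3.
  y2=T, y3=T: remaining (y1,y4,y5,y6) ∈ {(F,T,T,T)} — 1.
  y2=T, y3=F: remaining (y1,y4,y5,y6) ∈ {(F,F,F,F); (F,F,F,T); (F,F,T,T); (F,T,F,F)} — 4.
  y2=F, y3=T: remaining (y1,y4,y5,y6) ∈ {(F,T,T,T); (T,T,T,T)} — 2.
  y2=F, y3=F: y1 free; 3 ways for (y4,y5,y6) × 2^1 = 6.
Total: 1 + 4 + 2 + 6 = 13.

13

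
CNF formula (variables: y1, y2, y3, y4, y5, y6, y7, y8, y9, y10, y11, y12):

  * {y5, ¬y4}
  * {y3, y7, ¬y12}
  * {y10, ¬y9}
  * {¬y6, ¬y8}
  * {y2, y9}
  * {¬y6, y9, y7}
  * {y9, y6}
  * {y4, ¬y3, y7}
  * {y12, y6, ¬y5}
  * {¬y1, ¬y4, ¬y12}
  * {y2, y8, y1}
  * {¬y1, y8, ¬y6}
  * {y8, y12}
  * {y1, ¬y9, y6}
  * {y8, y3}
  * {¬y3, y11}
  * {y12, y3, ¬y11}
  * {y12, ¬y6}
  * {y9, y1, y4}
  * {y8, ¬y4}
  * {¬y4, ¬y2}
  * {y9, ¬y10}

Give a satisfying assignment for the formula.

Pure literal: y7 appears only positively; assign y7 = True.
Set y1 = True and propagate.
The remaining clauses are satisfied by y2 = False, y3 = False, y4 = False, y5 = False, y6 = False, y8 = True, y9 = True, y10 = True, y11 = False, y12 = False.
Every clause has at least one true literal under this assignment.

y1=T, y2=F, y3=F, y4=F, y5=F, y6=F, y7=T, y8=T, y9=T, y10=T, y11=F, y12=F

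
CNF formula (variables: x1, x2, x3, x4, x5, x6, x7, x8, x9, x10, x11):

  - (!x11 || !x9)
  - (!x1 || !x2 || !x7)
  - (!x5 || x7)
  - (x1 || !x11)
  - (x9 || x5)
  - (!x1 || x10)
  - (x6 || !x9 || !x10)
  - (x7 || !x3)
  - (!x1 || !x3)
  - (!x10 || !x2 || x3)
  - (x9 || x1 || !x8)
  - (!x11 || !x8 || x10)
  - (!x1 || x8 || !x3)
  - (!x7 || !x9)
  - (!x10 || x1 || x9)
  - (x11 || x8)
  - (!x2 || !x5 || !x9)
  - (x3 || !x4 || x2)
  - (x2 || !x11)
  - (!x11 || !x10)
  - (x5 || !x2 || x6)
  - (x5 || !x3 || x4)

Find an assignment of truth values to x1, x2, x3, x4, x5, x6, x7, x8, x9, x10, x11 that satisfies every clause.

x1 = T, x2 = F, x3 = F, x4 = F, x5 = F, x6 = T, x7 = F, x8 = T, x9 = T, x10 = T, x11 = F

Check each clause:
  1. (!x9 || !x11) — !x11 is true.
  2. (!x1 || !x2 || !x7) — !x7 is true.
  3. (x7 || !x5) — !x5 is true.
  4. (x1 || !x11) — x1 is true.
  5. (x5 || x9) — x9 is true.
  6. (!x1 || x10) — x10 is true.
  7. (!x9 || !x10 || x6) — x6 is true.
  8. (!x3 || x7) — !x3 is true.
  9. (!x3 || !x1) — !x3 is true.
  10. (!x10 || x3 || !x2) — !x2 is true.
  11. (x9 || !x8 || x1) — x9 is true.
  12. (!x8 || x10 || !x11) — x10 is true.
  13. (x8 || !x3 || !x1) — x8 is true.
  14. (!x7 || !x9) — !x7 is true.
  15. (!x10 || x1 || x9) — x1 is true.
  16. (x8 || x11) — x8 is true.
  17. (!x9 || !x2 || !x5) — !x5 is true.
  18. (!x4 || x3 || x2) — !x4 is true.
  19. (x2 || !x11) — !x11 is true.
  20. (!x10 || !x11) — !x11 is true.
  21. (!x2 || x6 || x5) — !x2 is true.
  22. (x4 || x5 || !x3) — !x3 is true.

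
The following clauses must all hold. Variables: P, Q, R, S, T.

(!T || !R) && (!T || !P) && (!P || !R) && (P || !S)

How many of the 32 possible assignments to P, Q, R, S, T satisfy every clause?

10

Split on P, then R.
  P=1, R=1: a clause becomes empty — 0.
  P=1, R=0: remaining (Q,S,T) ∈ {(0,0,0); (0,1,0); (1,0,0); (1,1,0)} — 4.
  P=0, R=1: remaining (Q,S,T) ∈ {(0,0,0); (1,0,0)} — 2.
  P=0, R=0: remaining (Q,S,T) ∈ {(0,0,0); (0,0,1); (1,0,0); (1,0,1)} — 4.
Total: 0 + 4 + 2 + 4 = 10.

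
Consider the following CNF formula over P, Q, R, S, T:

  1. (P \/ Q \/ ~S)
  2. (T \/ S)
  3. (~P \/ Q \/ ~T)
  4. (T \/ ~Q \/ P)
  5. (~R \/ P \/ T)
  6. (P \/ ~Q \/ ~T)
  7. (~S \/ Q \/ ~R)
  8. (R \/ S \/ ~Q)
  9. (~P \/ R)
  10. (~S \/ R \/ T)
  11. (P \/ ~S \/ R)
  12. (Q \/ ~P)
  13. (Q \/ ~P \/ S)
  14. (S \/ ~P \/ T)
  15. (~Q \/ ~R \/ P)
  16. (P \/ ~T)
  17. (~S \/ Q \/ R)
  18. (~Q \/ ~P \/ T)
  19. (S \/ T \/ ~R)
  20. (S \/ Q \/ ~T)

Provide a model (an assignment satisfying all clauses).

P = True  Q = True  R = True  S = False  T = True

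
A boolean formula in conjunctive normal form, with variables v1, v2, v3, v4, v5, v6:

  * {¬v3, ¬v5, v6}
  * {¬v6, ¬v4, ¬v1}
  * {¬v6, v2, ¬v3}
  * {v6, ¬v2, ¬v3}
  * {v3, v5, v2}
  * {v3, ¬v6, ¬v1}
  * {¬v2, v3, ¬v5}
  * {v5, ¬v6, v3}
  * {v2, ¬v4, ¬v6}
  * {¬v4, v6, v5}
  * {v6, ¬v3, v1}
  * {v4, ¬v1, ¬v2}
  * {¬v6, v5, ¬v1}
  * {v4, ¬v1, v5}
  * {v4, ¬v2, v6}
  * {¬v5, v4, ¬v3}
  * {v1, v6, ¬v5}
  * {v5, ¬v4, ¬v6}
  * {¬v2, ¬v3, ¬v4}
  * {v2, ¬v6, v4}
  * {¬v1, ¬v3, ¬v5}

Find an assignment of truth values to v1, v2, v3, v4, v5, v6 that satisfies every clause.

v1 = True, v2 = False, v3 = False, v4 = False, v5 = True, v6 = False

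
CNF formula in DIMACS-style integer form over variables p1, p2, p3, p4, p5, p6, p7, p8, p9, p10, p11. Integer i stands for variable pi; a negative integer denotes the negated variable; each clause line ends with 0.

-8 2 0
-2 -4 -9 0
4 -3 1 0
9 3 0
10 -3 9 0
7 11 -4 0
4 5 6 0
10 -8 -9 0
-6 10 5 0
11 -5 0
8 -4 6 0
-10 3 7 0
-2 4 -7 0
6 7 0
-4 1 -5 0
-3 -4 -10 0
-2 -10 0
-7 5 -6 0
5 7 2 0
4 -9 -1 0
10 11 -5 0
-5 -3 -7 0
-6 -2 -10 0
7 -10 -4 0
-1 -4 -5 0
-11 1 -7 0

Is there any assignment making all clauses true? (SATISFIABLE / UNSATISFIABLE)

SATISFIABLE

Try p1 = True.
Set p2 = False and propagate.
  then p8 is forced to False.
The remaining clauses are satisfied by p3 = True, p4 = False, p5 = True, p6 = True, p7 = False, p9 = False, p10 = True, p11 = True.
Every clause has at least one true literal under this assignment.
So p1=T, p2=F, p3=T, p4=F, p5=T, p6=T, p7=F, p8=F, p9=F, p10=T, p11=T is a satisfying assignment.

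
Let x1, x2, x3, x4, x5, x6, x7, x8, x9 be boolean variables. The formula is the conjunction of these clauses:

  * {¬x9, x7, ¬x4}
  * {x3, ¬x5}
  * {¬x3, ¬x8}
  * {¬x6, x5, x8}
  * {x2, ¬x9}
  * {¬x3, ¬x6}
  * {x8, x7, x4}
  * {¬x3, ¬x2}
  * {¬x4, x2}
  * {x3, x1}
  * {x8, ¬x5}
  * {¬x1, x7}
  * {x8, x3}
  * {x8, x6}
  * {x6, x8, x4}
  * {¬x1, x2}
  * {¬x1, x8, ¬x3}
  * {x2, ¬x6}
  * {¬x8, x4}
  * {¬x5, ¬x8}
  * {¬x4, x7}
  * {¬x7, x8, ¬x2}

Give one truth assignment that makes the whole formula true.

x1=1, x2=1, x3=0, x4=1, x5=0, x6=1, x7=1, x8=1, x9=0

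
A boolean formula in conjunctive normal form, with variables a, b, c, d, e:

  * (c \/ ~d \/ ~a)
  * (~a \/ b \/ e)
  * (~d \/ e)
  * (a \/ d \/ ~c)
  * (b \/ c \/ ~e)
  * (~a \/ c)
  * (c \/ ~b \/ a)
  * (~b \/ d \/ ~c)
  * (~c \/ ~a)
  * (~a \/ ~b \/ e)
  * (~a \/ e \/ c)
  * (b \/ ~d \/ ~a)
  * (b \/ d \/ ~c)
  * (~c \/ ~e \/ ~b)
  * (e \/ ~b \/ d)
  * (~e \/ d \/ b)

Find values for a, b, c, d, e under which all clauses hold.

a = False, b = False, c = False, d = False, e = False

Try a = False.
For the remaining variables, b = False, c = False, d = False, e = False works.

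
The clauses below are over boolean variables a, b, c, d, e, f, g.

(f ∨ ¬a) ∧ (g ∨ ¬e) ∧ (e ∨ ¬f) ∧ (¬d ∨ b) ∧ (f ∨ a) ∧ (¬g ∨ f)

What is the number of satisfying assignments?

12

Split on f, then a.
  f=T, a=T: c free; 3 ways for (b,d,e,g) × 2^1 = 6.
  f=T, a=F: c free; 3 ways for (b,d,e,g) × 2^1 = 6.
  f=F, a=T: a clause becomes empty — 0.
  f=F, a=F: a clause becomes empty — 0.
Total: 6 + 6 + 0 + 0 = 12.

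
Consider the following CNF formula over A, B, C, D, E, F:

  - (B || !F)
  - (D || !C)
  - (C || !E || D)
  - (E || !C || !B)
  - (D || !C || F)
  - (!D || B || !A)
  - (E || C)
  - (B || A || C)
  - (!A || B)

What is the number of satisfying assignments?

10

Split on C, then B.
  C=T, B=T: remaining (A,D,E,F) ∈ {(F,T,T,F); (F,T,T,T); (T,T,T,F); (T,T,T,T)} — 4.
  C=T, B=F: remaining (A,D,E,F) ∈ {(F,T,F,F); (F,T,T,F)} — 2.
  C=F, B=T: remaining (A,D,E,F) ∈ {(F,T,T,F); (F,T,T,T); (T,T,T,F); (T,T,T,T)} — 4.
  C=F, B=F: a clause becomes empty — 0.
Total: 4 + 2 + 4 + 0 = 10.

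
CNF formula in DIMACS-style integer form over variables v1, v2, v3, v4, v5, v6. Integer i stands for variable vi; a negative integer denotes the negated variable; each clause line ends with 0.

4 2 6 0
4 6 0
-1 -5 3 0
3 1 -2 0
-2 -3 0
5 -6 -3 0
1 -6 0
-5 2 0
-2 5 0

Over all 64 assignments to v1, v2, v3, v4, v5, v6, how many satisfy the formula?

6

The models are:
  v1=0 v2=0 v3=0 v4=1 v5=0 v6=0
  v1=0 v2=0 v3=1 v4=1 v5=0 v6=0
  v1=1 v2=0 v3=0 v4=0 v5=0 v6=1
  v1=1 v2=0 v3=0 v4=1 v5=0 v6=0
  v1=1 v2=0 v3=0 v4=1 v5=0 v6=1
  v1=1 v2=0 v3=1 v4=1 v5=0 v6=0
That's 6 in total.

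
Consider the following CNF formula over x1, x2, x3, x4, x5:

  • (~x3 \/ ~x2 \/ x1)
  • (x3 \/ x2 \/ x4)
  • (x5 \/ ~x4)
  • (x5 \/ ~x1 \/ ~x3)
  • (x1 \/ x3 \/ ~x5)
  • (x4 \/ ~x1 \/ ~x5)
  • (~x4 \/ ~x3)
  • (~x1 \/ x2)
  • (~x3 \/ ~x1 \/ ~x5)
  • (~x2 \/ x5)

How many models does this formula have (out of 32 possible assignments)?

3

Satisfying assignments:
  x1=0 x2=0 x3=1 x4=0 x5=0
  x1=0 x2=0 x3=1 x4=0 x5=1
  x1=1 x2=1 x3=0 x4=1 x5=1
Count: 3.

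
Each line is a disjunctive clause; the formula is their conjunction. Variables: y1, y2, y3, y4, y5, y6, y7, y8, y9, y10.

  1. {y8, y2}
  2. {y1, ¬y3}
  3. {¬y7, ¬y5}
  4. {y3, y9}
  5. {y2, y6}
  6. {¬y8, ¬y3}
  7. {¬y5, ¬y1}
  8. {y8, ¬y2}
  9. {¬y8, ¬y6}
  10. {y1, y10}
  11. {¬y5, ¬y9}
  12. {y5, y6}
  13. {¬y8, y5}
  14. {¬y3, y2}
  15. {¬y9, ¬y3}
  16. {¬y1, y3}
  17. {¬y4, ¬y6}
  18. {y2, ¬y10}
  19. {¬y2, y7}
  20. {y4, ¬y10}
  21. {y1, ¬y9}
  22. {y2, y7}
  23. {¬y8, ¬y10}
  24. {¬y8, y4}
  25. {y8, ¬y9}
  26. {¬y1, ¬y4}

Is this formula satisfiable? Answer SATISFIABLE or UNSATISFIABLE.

UNSATISFIABLE

y8 = True:
  propagation gives y3=False, y9=True, y6=False, y2=True; an empty clause results — contradiction.
y8 = False:
  propagation gives y2=True; an empty clause results — contradiction.
Every branch closes, so no satisfying assignment exists.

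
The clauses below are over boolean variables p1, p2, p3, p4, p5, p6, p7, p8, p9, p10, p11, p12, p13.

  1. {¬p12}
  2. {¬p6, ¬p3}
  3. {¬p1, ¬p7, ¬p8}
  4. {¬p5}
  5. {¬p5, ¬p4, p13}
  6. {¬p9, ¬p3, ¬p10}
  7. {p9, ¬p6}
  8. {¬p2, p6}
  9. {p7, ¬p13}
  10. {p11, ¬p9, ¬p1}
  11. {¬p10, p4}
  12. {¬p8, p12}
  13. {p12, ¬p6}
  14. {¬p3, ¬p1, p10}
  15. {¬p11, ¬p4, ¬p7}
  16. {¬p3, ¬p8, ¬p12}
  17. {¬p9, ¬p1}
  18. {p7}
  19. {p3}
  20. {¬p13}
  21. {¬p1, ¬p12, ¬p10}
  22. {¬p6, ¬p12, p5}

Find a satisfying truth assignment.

p1=F, p2=F, p3=T, p4=F, p5=F, p6=F, p7=T, p8=F, p9=F, p10=F, p11=T, p12=F, p13=F

(¬p12) is a unit clause, so p12 = False.
Unit propagation: (¬p5) forces p5 = False.
(¬p8) is a unit clause, so p8 = False.
(¬p6) is a unit clause, so p6 = False.
(¬p2) is a unit clause, so p2 = False.
Unit propagation: (p7) forces p7 = True.
The clause (p3) is unit: p3 must be True.
The clause (¬p13) is unit: p13 must be False.
p1 occurs only negated in the remaining clauses — set p1 = False.
p9 occurs only negated in the remaining clauses — set p9 = False.
Set p4 = False and propagate.
  then p10 is forced to False.
p11 is now unconstrained; take p11 = True.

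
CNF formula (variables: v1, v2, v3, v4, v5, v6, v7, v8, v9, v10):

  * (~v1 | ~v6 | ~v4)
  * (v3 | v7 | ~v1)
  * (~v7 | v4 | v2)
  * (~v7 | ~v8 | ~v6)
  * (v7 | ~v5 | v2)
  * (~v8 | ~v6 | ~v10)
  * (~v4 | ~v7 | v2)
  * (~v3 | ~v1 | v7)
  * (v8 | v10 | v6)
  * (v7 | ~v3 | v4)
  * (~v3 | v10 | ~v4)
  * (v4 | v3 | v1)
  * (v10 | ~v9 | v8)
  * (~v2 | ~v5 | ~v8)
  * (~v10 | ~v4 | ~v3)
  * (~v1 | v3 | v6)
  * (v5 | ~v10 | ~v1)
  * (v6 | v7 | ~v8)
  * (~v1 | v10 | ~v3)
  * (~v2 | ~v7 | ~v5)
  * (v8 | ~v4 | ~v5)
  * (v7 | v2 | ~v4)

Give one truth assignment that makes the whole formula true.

v1=True  v2=True  v3=False  v4=False  v5=False  v6=True  v7=True  v8=False  v9=False  v10=False

Pure literal: v9 appears only negated; assign v9 = False.
Branch on v1: take v1 = True.
Try v2 = True.
Set v3 = False and propagate.
  then v7 is forced to True.
  then v6 is forced to True.
  then v4 is forced to False.
  then v8 is forced to False.
  then v5 is forced to False.
  then v10 is forced to False.
Every clause has at least one true literal under this assignment.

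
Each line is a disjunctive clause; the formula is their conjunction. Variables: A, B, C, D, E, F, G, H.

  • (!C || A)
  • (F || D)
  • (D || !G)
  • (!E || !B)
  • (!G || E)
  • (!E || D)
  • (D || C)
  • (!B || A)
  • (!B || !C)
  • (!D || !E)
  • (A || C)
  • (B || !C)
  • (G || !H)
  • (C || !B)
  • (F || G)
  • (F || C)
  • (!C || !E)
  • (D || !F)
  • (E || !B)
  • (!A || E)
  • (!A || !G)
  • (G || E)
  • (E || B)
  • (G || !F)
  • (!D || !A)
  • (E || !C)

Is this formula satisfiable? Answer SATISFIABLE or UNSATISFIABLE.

E = True:
  propagation gives B=False, D=True; an empty clause results — contradiction.
E = False:
  propagation gives G=False; an empty clause results — contradiction.
Every branch closes, so no satisfying assignment exists.

UNSATISFIABLE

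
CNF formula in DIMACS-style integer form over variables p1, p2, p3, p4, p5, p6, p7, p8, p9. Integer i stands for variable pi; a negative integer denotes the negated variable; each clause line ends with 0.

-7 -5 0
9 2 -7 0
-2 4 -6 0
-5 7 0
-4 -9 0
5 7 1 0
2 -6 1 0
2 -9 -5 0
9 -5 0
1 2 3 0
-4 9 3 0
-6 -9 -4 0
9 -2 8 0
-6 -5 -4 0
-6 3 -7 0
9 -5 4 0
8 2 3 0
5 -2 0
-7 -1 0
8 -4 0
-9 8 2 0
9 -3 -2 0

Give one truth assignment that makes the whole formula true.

p1=1  p2=0  p3=1  p4=0  p5=0  p6=1  p7=0  p8=0  p9=0

Try p1 = True.
  then p7 is forced to False.
  then p5 is forced to False.
  then p2 is forced to False.
Set p3 = True and propagate.
Try p4 = False.
The remaining clauses are satisfied by p6 = True, p8 = False, p9 = False.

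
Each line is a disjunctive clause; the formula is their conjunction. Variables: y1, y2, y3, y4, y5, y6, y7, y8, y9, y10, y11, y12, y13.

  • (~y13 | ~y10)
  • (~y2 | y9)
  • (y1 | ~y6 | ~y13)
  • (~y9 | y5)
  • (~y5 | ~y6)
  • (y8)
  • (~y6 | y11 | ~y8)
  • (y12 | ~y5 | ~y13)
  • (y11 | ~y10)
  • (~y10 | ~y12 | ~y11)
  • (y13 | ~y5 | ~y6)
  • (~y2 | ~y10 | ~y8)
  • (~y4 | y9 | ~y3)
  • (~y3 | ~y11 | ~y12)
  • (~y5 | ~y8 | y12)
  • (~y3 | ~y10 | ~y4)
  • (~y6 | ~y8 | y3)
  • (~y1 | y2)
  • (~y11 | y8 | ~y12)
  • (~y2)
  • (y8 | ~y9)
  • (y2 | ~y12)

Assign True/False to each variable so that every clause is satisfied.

y1=0, y2=0, y3=1, y4=0, y5=0, y6=0, y7=1, y8=1, y9=0, y10=0, y11=0, y12=0, y13=0

The clause (y8) is unit: y8 must be True.
Unit propagation: (~y2) forces y2 = False.
(~y1) is a unit clause, so y1 = False.
Unit propagation: (~y12) forces y12 = False.
Unit propagation: (~y5) forces y5 = False.
The clause (~y9) is unit: y9 must be False.
y4 occurs only negated in the remaining clauses — set y4 = False.
y6 occurs only negated in the remaining clauses — set y6 = False.
Branch on y10: take y10 = False.
y3, y7, y11, y13 are now unconstrained; take y3 = True, y7 = True, y11 = False, y13 = False.
Check each clause:
  1. (~y13 | ~y10) — ~y13 is true.
  2. (~y2 | y9) — ~y2 is true.
  3. (~y13 | y1 | ~y6) — ~y6 is true.
  4. (~y9 | y5) — ~y9 is true.
  5. (~y5 | ~y6) — ~y6 is true.
  6. (y8) — y8 is true.
  7. (~y8 | ~y6 | y11) — ~y6 is true.
  8. (~y13 | y12 | ~y5) — ~y13 is true.
  9. (~y10 | y11) — ~y10 is true.
  10. (~y10 | ~y12 | ~y11) — ~y12 is true.
  11. (y13 | ~y5 | ~y6) — ~y6 is true.
  12. (~y2 | ~y8 | ~y10) — ~y10 is true.
  13. (~y3 | y9 | ~y4) — ~y4 is true.
  14. (~y12 | ~y3 | ~y11) — ~y12 is true.
  15. (~y5 | ~y8 | y12) — ~y5 is true.
  16. (~y3 | ~y4 | ~y10) — ~y4 is true.
  17. (y3 | ~y6 | ~y8) — ~y6 is true.
  18. (y2 | ~y1) — ~y1 is true.
  19. (~y11 | ~y12 | y8) — y8 is true.
  20. (~y2) — ~y2 is true.
  21. (~y9 | y8) — y8 is true.
  22. (~y12 | y2) — ~y12 is true.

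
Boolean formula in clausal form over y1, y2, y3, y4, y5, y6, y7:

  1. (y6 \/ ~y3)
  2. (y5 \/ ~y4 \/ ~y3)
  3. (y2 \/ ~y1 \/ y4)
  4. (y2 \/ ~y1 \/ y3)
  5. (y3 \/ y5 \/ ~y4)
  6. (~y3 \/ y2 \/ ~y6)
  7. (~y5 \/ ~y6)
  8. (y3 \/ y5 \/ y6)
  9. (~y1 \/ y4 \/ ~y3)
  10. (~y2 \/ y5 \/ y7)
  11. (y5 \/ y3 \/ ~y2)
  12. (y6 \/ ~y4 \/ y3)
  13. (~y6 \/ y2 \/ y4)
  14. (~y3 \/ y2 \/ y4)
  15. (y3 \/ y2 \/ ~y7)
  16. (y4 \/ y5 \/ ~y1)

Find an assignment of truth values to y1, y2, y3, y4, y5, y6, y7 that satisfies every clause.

y1=True, y2=True, y3=False, y4=False, y5=True, y6=False, y7=True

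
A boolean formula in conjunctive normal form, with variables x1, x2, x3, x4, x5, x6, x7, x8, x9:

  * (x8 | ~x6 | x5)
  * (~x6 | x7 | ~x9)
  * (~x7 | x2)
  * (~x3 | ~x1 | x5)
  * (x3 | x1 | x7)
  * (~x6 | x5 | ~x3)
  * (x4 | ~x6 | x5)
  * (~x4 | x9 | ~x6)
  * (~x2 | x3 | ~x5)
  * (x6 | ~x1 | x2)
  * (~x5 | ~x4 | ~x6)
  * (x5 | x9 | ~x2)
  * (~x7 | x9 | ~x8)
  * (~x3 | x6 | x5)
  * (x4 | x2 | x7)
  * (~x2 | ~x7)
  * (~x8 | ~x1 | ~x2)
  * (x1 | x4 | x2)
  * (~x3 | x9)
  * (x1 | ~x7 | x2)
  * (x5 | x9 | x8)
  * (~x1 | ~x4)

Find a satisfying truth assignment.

x1=False  x2=True  x3=True  x4=True  x5=True  x6=False  x7=False  x8=True  x9=True

Branch on x1: take x1 = False.
Set x2 = True and propagate.
  then x7 is forced to False.
  then x3 is forced to True.
  then x9 is forced to True.
  then x6 is forced to False.
  then x5 is forced to True.
x4, x8 are now unconstrained; take x4 = True, x8 = True.
Every clause has at least one true literal under this assignment.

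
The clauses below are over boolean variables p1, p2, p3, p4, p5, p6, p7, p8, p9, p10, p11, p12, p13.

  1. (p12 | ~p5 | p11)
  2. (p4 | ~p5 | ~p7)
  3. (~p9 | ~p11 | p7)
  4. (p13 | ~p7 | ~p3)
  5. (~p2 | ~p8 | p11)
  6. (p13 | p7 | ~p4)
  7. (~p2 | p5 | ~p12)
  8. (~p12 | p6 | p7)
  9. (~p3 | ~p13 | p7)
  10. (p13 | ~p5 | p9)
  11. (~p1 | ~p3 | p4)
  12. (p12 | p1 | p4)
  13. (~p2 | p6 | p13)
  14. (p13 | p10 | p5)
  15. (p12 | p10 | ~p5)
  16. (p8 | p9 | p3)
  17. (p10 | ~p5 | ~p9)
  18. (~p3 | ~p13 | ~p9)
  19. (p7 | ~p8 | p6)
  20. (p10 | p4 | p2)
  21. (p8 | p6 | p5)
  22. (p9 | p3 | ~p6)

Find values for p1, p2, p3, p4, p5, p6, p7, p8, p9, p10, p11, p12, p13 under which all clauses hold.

Pure literal: p10 appears only positively; assign p10 = True.
Try p1 = False.
Try p2 = False.
Branch on p3: take p3 = False.
For the remaining variables, p4 = True, p5 = False, p6 = True, p7 = False, p8 = True, p9 = True, p11 = False, p12 = False, p13 = True works.

p1=False, p2=False, p3=False, p4=True, p5=False, p6=True, p7=False, p8=True, p9=True, p10=True, p11=False, p12=False, p13=True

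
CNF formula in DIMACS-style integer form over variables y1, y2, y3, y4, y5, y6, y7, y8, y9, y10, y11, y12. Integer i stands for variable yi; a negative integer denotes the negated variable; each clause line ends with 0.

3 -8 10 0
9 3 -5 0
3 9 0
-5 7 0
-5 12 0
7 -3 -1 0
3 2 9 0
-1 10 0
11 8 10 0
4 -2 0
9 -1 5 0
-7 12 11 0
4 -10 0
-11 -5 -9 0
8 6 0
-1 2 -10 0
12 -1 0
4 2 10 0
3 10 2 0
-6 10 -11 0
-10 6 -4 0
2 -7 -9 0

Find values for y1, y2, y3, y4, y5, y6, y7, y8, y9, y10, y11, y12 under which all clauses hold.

y1=F, y2=T, y3=F, y4=T, y5=F, y6=T, y7=F, y8=F, y9=T, y10=T, y11=F, y12=T

Check each clause:
  1. (¬y8 ∨ y10 ∨ y3) — ¬y8 is true.
  2. (y3 ∨ ¬y5 ∨ y9) — y9 is true.
  3. (y3 ∨ y9) — y9 is true.
  4. (y7 ∨ ¬y5) — ¬y5 is true.
  5. (¬y5 ∨ y12) — ¬y5 is true.
  6. (¬y1 ∨ ¬y3 ∨ y7) — ¬y3 is true.
  7. (y3 ∨ y2 ∨ y9) — y9 is true.
  8. (¬y1 ∨ y10) — y10 is true.
  9. (y8 ∨ y11 ∨ y10) — y10 is true.
  10. (¬y2 ∨ y4) — y4 is true.
  11. (y5 ∨ ¬y1 ∨ y9) — y9 is true.
  12. (¬y7 ∨ y12 ∨ y11) — ¬y7 is true.
  13. (¬y10 ∨ y4) — y4 is true.
  14. (¬y9 ∨ ¬y5 ∨ ¬y11) — ¬y5 is true.
  15. (y6 ∨ y8) — y6 is true.
  16. (¬y1 ∨ y2 ∨ ¬y10) — y2 is true.
  17. (y12 ∨ ¬y1) — y12 is true.
  18. (y10 ∨ y2 ∨ y4) — y10 is true.
  19. (y3 ∨ y2 ∨ y10) — y10 is true.
  20. (¬y11 ∨ y10 ∨ ¬y6) — y10 is true.
  21. (¬y10 ∨ y6 ∨ ¬y4) — y6 is true.
  22. (¬y9 ∨ ¬y7 ∨ y2) — ¬y7 is true.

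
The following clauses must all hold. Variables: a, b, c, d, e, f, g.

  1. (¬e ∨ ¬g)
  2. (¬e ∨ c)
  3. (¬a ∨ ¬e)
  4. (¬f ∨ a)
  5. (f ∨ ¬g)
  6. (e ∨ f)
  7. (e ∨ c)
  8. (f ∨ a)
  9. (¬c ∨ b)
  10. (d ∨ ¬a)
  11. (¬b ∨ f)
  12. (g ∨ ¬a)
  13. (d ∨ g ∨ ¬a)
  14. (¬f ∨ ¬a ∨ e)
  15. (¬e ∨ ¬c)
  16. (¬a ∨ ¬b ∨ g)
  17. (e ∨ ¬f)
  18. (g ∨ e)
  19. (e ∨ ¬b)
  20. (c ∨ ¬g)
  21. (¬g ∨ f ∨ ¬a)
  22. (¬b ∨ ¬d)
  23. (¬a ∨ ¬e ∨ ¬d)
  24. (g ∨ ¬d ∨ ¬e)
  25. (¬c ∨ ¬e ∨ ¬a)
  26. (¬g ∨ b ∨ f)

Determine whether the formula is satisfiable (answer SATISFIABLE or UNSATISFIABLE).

UNSATISFIABLE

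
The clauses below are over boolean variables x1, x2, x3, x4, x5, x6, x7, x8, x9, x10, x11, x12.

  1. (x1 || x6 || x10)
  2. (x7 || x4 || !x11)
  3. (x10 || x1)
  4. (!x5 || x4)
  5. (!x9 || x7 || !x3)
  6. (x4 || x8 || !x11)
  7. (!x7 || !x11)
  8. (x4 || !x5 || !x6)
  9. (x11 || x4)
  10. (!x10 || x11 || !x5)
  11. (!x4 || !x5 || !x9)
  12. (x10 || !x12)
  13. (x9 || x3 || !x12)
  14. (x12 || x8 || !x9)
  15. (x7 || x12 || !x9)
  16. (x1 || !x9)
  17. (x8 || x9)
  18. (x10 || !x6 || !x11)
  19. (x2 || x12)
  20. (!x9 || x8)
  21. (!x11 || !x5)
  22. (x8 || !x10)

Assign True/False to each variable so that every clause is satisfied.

x1=T  x2=F  x3=T  x4=T  x5=F  x6=T  x7=T  x8=T  x9=T  x10=T  x11=F  x12=T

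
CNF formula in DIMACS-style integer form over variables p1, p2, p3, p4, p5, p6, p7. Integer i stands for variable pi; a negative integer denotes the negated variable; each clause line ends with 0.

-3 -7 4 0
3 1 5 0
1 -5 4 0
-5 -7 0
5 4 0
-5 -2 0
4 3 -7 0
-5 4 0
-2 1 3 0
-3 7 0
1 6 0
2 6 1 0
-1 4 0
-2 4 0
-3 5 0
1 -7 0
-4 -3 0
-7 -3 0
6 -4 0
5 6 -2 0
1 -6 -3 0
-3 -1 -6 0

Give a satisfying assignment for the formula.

Try p1 = False.
  then p6 is forced to True.
  then p7 is forced to False.
  then p3 is forced to False.
  then p5 is forced to True.
  then p4 is forced to True.
  then p2 is forced to False.
Every clause has at least one true literal under this assignment.
Check each clause:
  1. {¬p3, p4, ¬p7} — ¬p7 is true.
  2. {p1, p5, p3} — p5 is true.
  3. {¬p5, p4, p1} — p4 is true.
  4. {¬p5, ¬p7} — ¬p7 is true.
  5. {p4, p5} — p4 is true.
  6. {¬p5, ¬p2} — ¬p2 is true.
  7. {¬p7, p4, p3} — ¬p7 is true.
  8. {p4, ¬p5} — p4 is true.
  9. {p1, ¬p2, p3} — ¬p2 is true.
  10. {¬p3, p7} — ¬p3 is true.
  11. {p6, p1} — p6 is true.
  12. {p1, p6, p2} — p6 is true.
  13. {p4, ¬p1} — p4 is true.
  14. {p4, ¬p2} — p4 is true.
  15. {p5, ¬p3} — p5 is true.
  16. {p1, ¬p7} — ¬p7 is true.
  17. {¬p4, ¬p3} — ¬p3 is true.
  18. {¬p7, ¬p3} — ¬p7 is true.
  19. {p6, ¬p4} — p6 is true.
  20. {¬p2, p5, p6} — p5 is true.
  21. {p1, ¬p6, ¬p3} — ¬p3 is true.
  22. {¬p1, ¬p3, ¬p6} — ¬p3 is true.

p1=F, p2=F, p3=F, p4=T, p5=T, p6=T, p7=F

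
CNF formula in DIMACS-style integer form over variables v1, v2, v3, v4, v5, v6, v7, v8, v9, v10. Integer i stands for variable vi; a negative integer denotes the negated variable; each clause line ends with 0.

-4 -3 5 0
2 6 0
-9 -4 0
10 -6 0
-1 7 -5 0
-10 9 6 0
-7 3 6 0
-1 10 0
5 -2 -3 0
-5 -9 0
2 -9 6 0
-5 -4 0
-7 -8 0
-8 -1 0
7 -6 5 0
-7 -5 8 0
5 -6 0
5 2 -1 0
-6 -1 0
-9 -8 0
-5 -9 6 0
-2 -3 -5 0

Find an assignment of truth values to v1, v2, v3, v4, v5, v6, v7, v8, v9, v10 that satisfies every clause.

v1=False, v2=False, v3=True, v4=False, v5=True, v6=True, v7=False, v8=False, v9=False, v10=True

Check each clause:
  1. (~v4 | ~v3 | v5) — ~v4 is true.
  2. (v2 | v6) — v6 is true.
  3. (~v4 | ~v9) — ~v4 is true.
  4. (~v6 | v10) — v10 is true.
  5. (~v5 | ~v1 | v7) — ~v1 is true.
  6. (v9 | ~v10 | v6) — v6 is true.
  7. (v6 | ~v7 | v3) — ~v7 is true.
  8. (v10 | ~v1) — v10 is true.
  9. (v5 | ~v2 | ~v3) — v5 is true.
  10. (~v5 | ~v9) — ~v9 is true.
  11. (~v9 | v2 | v6) — v6 is true.
  12. (~v4 | ~v5) — ~v4 is true.
  13. (~v8 | ~v7) — ~v8 is true.
  14. (~v8 | ~v1) — ~v8 is true.
  15. (v7 | ~v6 | v5) — v5 is true.
  16. (v8 | ~v7 | ~v5) — ~v7 is true.
  17. (~v6 | v5) — v5 is true.
  18. (v5 | ~v1 | v2) — v5 is true.
  19. (~v1 | ~v6) — ~v1 is true.
  20. (~v8 | ~v9) — ~v8 is true.
  21. (~v9 | v6 | ~v5) — v6 is true.
  22. (~v2 | ~v5 | ~v3) — ~v2 is true.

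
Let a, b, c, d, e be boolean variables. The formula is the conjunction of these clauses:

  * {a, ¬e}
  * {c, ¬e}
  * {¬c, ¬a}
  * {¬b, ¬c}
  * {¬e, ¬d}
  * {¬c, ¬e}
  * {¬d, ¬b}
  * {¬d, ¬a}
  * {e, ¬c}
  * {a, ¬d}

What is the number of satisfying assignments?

Satisfying assignments:
  a=F b=F c=F d=F e=F
  a=F b=T c=F d=F e=F
  a=T b=F c=F d=F e=F
  a=T b=T c=F d=F e=F
That's 4 in total.

4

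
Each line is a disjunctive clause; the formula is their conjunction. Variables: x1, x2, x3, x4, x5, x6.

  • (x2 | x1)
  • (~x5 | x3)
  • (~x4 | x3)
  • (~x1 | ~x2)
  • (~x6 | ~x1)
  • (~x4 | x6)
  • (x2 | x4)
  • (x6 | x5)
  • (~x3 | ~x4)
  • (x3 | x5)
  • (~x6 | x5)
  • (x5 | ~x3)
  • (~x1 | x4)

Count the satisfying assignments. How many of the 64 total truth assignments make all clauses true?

2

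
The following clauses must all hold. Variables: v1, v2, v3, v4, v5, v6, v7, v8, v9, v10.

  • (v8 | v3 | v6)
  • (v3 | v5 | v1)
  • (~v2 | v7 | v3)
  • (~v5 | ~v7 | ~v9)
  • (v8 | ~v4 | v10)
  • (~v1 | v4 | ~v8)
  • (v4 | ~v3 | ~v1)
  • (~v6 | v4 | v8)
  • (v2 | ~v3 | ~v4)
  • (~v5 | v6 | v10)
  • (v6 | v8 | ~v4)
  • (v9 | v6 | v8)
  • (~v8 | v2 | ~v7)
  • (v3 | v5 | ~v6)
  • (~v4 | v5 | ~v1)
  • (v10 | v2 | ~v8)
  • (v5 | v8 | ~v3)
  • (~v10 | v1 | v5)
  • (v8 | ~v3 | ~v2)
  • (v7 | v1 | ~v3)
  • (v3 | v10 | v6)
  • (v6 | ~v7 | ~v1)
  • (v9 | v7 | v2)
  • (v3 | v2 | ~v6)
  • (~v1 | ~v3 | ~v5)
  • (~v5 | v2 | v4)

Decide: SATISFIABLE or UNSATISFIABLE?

SATISFIABLE

Branch on v1: take v1 = False.
Try v2 = True.
Branch on v3: take v3 = False.
  then v5 is forced to True.
  then v7 is forced to True.
  then v9 is forced to False.
The remaining clauses are satisfied by v4 = False, v6 = False, v8 = True, v10 = True.
So v1=F, v2=T, v3=F, v4=F, v5=T, v6=F, v7=T, v8=T, v9=F, v10=T is a satisfying assignment.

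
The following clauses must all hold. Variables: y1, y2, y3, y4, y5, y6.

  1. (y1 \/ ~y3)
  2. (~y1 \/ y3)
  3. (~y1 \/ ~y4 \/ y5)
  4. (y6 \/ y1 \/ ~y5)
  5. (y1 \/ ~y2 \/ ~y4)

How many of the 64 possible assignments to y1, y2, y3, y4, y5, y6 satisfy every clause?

21

Split on y1, then y3.
  y1=T, y3=T: y2, y6 free; 3 ways for (y4,y5) × 2^2 = 12.
  y1=T, y3=F: a clause becomes empty — 0.
  y1=F, y3=T: a clause becomes empty — 0.
  y1=F, y3=F: 9 of the 16 assignments to (y2,y4,y5,y6) work.
Total: 12 + 0 + 0 + 9 = 21.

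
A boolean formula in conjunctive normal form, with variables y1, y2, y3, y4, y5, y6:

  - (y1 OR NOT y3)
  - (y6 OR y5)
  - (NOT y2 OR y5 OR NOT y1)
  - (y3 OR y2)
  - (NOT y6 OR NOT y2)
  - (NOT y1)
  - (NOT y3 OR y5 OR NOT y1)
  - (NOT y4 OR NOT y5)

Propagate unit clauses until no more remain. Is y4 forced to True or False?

False

(NOT y1) is a unit clause: y1 = False.
From (NOT y3 OR y1) and y1 = False: y3 = False.
In (y3 OR y2), y3 is now false; y2 must hold, so y2 = True.
(NOT y2 OR NOT y6) with y2 = True leaves only NOT y6, so y6 = False.
(y6 OR y5) with y6 = False leaves only y5, so y5 = True.
(NOT y4 OR NOT y5) with y5 = True leaves only NOT y4, so y4 = False.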